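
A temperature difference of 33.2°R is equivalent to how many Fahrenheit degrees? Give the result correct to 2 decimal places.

Rankine and Fahrenheit degrees are the same size, so the interval is unchanged: 33.20.

33.20°F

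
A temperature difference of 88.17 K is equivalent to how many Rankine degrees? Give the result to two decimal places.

158.71°R

An interval of 1 K corresponds to 1.8°R.
88.17 × 1.8 = 158.71.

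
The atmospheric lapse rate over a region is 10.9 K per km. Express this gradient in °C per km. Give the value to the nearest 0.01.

10.90 °C/km

The quantity depends on a temperature interval, so only the ratio of degree sizes applies; the offset between the scales is irrelevant.
A change of 1 K is a change of 1°C, so 10.9 × 1 = 10.90.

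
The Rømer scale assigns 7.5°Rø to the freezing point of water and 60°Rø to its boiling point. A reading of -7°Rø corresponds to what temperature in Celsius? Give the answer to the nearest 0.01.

Linear interpolation between the fixed points: C = (-7 - 7.5) × 100 / (60 - 7.5) = -27.6190°C.

-27.62°C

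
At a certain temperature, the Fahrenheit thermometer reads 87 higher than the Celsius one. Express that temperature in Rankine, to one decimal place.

Let x be the Celsius reading; then the Fahrenheit reading is 1.8·x + 32.
(1.8·x + 32) - x = 87  ⇒  (0.8)·x = 55  ⇒  x = 68.7500°C.
In Rankine: 68.7500 × 1.8 + 491.67 = 615.4°R.

615.4°R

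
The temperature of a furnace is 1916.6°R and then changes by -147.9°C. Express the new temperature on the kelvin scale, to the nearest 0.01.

Initial temperature in Celsius: (1916.6 - 491.67) × 5/9 = 791.6278°C.
Final Celsius temperature: 791.6278 - 147.9000 = 643.7278°C.
In kelvin: 643.7278 + 273.15 = 916.88 K.

916.88 K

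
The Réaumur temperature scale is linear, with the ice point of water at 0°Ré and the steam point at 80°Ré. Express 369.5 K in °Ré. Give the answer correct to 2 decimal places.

First in Celsius: 369.5 - 273.15 = 96.3500°C.
Linearly onto the Réaumur scale: 0 + (96.3500 / 100) × (80 - 0) = 77.08°Ré.

77.08°Ré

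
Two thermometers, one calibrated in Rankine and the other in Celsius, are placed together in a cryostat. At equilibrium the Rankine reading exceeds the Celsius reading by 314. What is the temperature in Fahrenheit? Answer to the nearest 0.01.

-367.76°F

Let x be the Rankine reading; then the Celsius reading is 5/9·x - 273.15.
(5/9·x - 273.15) - x = -314  ⇒  (-4/9)·x = -40.85  ⇒  x = 91.9125°R.
In Celsius: (91.9125 - 491.67) × 5/9 = -222.0875°C.
In Fahrenheit: -222.0875 × 1.8 + 32 = -367.76°F.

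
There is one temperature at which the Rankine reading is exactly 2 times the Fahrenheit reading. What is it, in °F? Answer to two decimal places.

Let F be the Fahrenheit reading. The Rankine reading is R = 1·F + 459.67.
Require R = 2·F: 1·F + 459.67 = 2·F.
(-1)·F = -459.67  ⇒  F = 459.67.

459.67°F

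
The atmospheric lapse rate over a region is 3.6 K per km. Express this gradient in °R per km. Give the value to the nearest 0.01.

Since only a temperature interval is involved, the additive offset between the scales drops out.
A change of 1 K is a change of 1.8°R, so 3.6 × 1.8 = 6.48.

6.48 °R/km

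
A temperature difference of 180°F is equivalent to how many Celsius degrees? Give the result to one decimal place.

100.0°C

Only the scale ratio 5/9 matters for a change in temperature.
180 × 5/9 = 100.0.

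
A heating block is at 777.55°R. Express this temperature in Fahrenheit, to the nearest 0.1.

In Celsius: (777.55 - 491.67) × 5/9 = 158.8222°C.
In Fahrenheit: 158.8222 × 1.8 + 32 = 317.9°F.

317.9°F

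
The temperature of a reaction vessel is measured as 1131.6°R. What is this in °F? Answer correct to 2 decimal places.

In Celsius: (1131.6 - 491.67) × 5/9 = 355.5167°C.
In Fahrenheit: 355.5167 × 1.8 + 32 = 671.93°F.

671.93°F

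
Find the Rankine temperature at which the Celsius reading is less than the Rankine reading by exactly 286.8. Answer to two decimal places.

Let R be the Rankine reading. The Celsius reading is C = 5/9·R - 273.15.
Require C - R = -286.8: (-4/9)·R - 273.15 = -286.8.
R = (-286.8 + 273.15) / (-4/9) = 30.71.

30.71°R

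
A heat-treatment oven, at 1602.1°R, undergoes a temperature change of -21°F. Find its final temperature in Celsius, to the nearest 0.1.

Initial temperature in Celsius: (1602.1 - 491.67) × 5/9 = 616.9056°C.
The 21°F change is an interval, so only the factor 5/9 applies: -21 × 5/9 = -11.6667°C.
Final Celsius temperature: 616.9056 - 11.6667 = 605.2389°C.

605.2°C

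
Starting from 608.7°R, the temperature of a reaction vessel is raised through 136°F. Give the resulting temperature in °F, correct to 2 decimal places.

285.03°F

Initial temperature in Celsius: (608.7 - 491.67) × 5/9 = 65.0167°C.
The 136°F change is an interval, so only the factor 5/9 applies: +136 × 5/9 = +75.5556°C.
Final Celsius temperature: 65.0167 + 75.5556 = 140.5722°C.
In Fahrenheit: 140.5722 × 1.8 + 32 = 285.03°F.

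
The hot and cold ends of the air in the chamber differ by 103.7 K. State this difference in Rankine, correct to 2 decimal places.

186.66°R

For a temperature interval the offset drops out; only the factor 1.8 applies.
103.7 × 1.8 = 186.66.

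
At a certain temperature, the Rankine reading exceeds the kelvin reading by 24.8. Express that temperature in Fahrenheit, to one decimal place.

Let x be the Rankine reading; then the kelvin reading is 5/9·x.
(5/9·x) - x = -24.8  ⇒  (-4/9)·x = -24.8  ⇒  x = 55.8000°R.
In Celsius: (55.8 - 491.67) × 5/9 = -242.1500°C.
In Fahrenheit: -242.1500 × 1.8 + 32 = -403.9°F.

-403.9°F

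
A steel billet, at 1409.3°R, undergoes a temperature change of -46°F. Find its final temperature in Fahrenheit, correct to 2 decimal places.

903.63°F

Initial temperature in Celsius: (1409.3 - 491.67) × 5/9 = 509.7944°C.
The 46°F change is an interval, so only the factor 5/9 applies: -46 × 5/9 = -25.5556°C.
Final Celsius temperature: 509.7944 - 25.5556 = 484.2389°C.
In Fahrenheit: 484.2389 × 1.8 + 32 = 903.63°F.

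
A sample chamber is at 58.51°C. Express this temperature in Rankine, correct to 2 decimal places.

In Rankine: 58.5100 × 1.8 + 491.67 = 596.99°R.

596.99°R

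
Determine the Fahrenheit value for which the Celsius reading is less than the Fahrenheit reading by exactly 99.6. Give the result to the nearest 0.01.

Let F be the Fahrenheit reading. The Celsius reading is C = 5/9·F - 17.7778.
Require C - F = -99.6: (-4/9)·F - 17.7778 = -99.6.
F = (-99.6 + 17.7778) / (-4/9) = 184.10.

184.10°F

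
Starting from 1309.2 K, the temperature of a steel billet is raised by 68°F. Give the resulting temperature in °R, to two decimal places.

2424.56°R

Initial temperature in Celsius: 1309.2 - 273.15 = 1036.0500°C.
The 68°F change is an interval, so only the factor 5/9 applies: +68 × 5/9 = +37.7778°C.
Final Celsius temperature: 1036.0500 + 37.7778 = 1073.8278°C.
In Rankine: 1073.8278 × 1.8 + 491.67 = 2424.56°R.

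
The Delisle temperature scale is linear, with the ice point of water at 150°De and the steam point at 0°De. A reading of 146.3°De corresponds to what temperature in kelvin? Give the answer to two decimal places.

Linear interpolation between the fixed points: C = (146.3 - 150) × 100 / (0 - 150) = 2.4667°C.
Then 2.4667 + 273.15 = 275.62 K.

275.62 K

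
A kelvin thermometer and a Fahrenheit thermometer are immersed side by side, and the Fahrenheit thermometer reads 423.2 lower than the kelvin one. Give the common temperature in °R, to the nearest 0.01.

Let x be the kelvin reading; then the Fahrenheit reading is 1.8·x - 459.67.
(1.8·x - 459.67) - x = -423.2  ⇒  (0.8)·x = 36.47  ⇒  x = 45.5875 K.
In Celsius: 45.5875 - 273.15 = -227.5625°C.
In Rankine: -227.5625 × 1.8 + 491.67 = 82.06°R.

82.06°R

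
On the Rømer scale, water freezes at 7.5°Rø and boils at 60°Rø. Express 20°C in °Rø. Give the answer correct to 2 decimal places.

Linearly onto the Rømer scale: 7.5 + (20.0000 / 100) × (60 - 7.5) = 18.00°Rø.

18.00°Rø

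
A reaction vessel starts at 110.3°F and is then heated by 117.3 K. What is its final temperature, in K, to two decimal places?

433.95 K

Initial temperature in Celsius: (110.3 - 32) × 5/9 = 43.5000°C.
The 117.3 K change is an interval; Kelvin and Celsius degrees are the same size, so ΔC = +117.3°C.
Final Celsius temperature: 43.5000 + 117.3000 = 160.8000°C.
In kelvin: 160.8000 + 273.15 = 433.95 K.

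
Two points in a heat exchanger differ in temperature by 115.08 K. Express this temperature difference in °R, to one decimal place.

For a temperature interval the offset drops out; only the factor 1.8 applies.
115.08 × 1.8 = 207.1.

207.1°R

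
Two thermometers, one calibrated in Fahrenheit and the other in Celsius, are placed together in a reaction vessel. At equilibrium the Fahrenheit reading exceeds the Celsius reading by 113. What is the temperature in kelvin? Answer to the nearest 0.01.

Let x be the Fahrenheit reading; then the Celsius reading is 5/9·x - 17.7778.
(5/9·x - 17.7778) - x = -113  ⇒  (-4/9)·x = -95.2222  ⇒  x = 214.2500°F.
In Celsius: (214.25 - 32) × 5/9 = 101.2500°C.
In kelvin: 101.2500 + 273.15 = 374.40 K.

374.40 K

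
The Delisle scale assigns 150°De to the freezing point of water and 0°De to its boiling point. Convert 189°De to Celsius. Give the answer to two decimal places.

-26.00°C

Linear interpolation between the fixed points: C = (189 - 150) × 100 / (0 - 150) = -26.0000°C.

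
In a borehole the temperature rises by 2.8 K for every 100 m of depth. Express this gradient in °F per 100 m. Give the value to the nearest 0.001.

5.040 °F/100 m

The quantity depends on a temperature interval, so only the ratio of degree sizes applies; the offset between the scales is irrelevant.
A change of 1 K is a change of 1.8°F, so 2.8 × 1.8 = 5.040.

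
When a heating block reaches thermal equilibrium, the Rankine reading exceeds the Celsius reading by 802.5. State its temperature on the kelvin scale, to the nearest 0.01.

Let x be the Celsius reading; then the Rankine reading is 1.8·x + 491.67.
(1.8·x + 491.67) - x = 802.5  ⇒  (0.8)·x = 310.83  ⇒  x = 388.5375°C.
In kelvin: 388.5375 + 273.15 = 661.69 K.

661.69 K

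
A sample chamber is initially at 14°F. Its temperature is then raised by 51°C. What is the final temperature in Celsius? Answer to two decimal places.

Initial temperature in Celsius: (14 - 32) × 5/9 = -10.0000°C.
Final Celsius temperature: -10.0000 + 51.0000 = 41.0000°C.

41.00°C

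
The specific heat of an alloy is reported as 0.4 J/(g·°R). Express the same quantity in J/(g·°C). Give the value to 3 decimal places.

Since only a temperature interval is involved, the additive offset between the scales drops out.
A change of 1°C is a change of 1.8°R, so per °C the value is 0.4 × 1.8 = 0.720.

0.720 J/(g·°C)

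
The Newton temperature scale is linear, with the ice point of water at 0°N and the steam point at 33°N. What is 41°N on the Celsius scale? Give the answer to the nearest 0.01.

Linear interpolation between the fixed points: C = (41 - 0) × 100 / (33 - 0) = 124.2424°C.

124.24°C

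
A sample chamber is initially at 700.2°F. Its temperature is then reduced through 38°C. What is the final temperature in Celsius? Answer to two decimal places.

333.22°C

Initial temperature in Celsius: (700.2 - 32) × 5/9 = 371.2222°C.
Final Celsius temperature: 371.2222 - 38.0000 = 333.2222°C.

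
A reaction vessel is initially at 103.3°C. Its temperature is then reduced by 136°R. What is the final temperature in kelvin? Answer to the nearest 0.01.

300.89 K

The 136°R change is an interval, so only the factor 5/9 applies: -136 × 5/9 = -75.5556°C.
Final Celsius temperature: 103.3000 - 75.5556 = 27.7444°C.
In kelvin: 27.7444 + 273.15 = 300.89 K.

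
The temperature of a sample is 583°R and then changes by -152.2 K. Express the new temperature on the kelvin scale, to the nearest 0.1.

Initial temperature in Celsius: (583 - 491.67) × 5/9 = 50.7389°C.
The 152.2 K change is an interval; Kelvin and Celsius degrees are the same size, so ΔC = -152.2°C.
Final Celsius temperature: 50.7389 - 152.2000 = -101.4611°C.
In kelvin: -101.4611 + 273.15 = 171.7 K.

171.7 K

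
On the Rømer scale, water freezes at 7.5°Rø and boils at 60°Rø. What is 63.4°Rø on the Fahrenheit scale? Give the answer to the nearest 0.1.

Linear interpolation between the fixed points: C = (63.4 - 7.5) × 100 / (60 - 7.5) = 106.4762°C.
Then 106.4762 × 1.8 + 32 = 223.7°F.

223.7°F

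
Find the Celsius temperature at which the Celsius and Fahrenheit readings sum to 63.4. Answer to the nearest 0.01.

11.21°C

Let C be the Celsius reading. The Fahrenheit reading is F = 1.8·C + 32.
Require C + F = 63.4: (2.8)·C + 32 = 63.4.
C = (63.4 - 32) / (2.8) = 11.21.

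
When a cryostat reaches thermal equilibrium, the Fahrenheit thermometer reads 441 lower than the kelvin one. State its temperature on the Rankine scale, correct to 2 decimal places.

42.01°R

Let x be the kelvin reading; then the Fahrenheit reading is 1.8·x - 459.67.
(1.8·x - 459.67) - x = -441  ⇒  (0.8)·x = 18.67  ⇒  x = 23.3375 K.
In Celsius: 23.3375 - 273.15 = -249.8125°C.
In Rankine: -249.8125 × 1.8 + 491.67 = 42.01°R.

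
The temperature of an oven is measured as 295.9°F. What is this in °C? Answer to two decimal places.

146.61°C

In Celsius: (295.9 - 32) × 5/9 = 146.6111°C.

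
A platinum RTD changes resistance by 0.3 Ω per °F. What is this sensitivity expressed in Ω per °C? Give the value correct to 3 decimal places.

0.540 Ω per °C

The quantity depends on a temperature interval, so only the ratio of degree sizes applies; the offset between the scales is irrelevant.
A change of 1°C is a change of 1.8°F, so per °C the value is 0.3 × 1.8 = 0.540.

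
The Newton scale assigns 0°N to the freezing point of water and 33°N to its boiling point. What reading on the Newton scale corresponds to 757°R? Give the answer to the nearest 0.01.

First in Celsius: (757 - 491.67) × 5/9 = 147.4056°C.
Linearly onto the Newton scale: 0 + (147.4056 / 100) × (33 - 0) = 48.64°N.

48.64°N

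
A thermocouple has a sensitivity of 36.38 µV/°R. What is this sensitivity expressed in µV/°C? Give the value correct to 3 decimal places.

65.484 µV/°C

The quantity depends on a temperature interval, so only the ratio of degree sizes applies; the offset between the scales is irrelevant.
A change of 1°C is a change of 1.8°R, so per °C the value is 36.38 × 1.8 = 65.484.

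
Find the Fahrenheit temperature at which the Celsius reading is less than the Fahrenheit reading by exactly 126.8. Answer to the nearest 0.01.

245.30°F

Let F be the Fahrenheit reading. The Celsius reading is C = 5/9·F - 17.7778.
Require C - F = -126.8: (-4/9)·F - 17.7778 = -126.8.
F = (-126.8 + 17.7778) / (-4/9) = 245.30.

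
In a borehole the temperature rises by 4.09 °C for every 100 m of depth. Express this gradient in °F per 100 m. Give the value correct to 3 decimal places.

7.362 °F/100 m

Since only a temperature interval is involved, the additive offset between the scales drops out.
A change of 1°C is a change of 1.8°F, so 4.09 × 1.8 = 7.362.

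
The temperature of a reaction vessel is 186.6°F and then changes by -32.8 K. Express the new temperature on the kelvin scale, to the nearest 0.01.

326.24 K

Initial temperature in Celsius: (186.6 - 32) × 5/9 = 85.8889°C.
The 32.8 K change is an interval; Kelvin and Celsius degrees are the same size, so ΔC = -32.8°C.
Final Celsius temperature: 85.8889 - 32.8000 = 53.0889°C.
In kelvin: 53.0889 + 273.15 = 326.24 K.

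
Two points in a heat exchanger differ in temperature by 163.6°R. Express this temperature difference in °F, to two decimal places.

Rankine and Fahrenheit degrees are the same size, so the interval is unchanged: 163.60.

163.60°F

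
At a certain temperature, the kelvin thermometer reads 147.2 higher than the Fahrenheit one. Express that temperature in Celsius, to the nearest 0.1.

Let x be the Fahrenheit reading; then the kelvin reading is 5/9·x + 255.372.
(5/9·x + 255.372) - x = 147.2  ⇒  (-4/9)·x = -108.172  ⇒  x = 243.3875°F.
In Celsius: (243.3875 - 32) × 5/9 = 117.4°C.

117.4°C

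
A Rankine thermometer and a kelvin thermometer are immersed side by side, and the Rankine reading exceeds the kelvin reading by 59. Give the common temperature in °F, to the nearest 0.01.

-326.92°F

Let x be the Rankine reading; then the kelvin reading is 5/9·x.
(5/9·x) - x = -59  ⇒  (-4/9)·x = -59  ⇒  x = 132.7500°R.
In Celsius: (132.75 - 491.67) × 5/9 = -199.4000°C.
In Fahrenheit: -199.4000 × 1.8 + 32 = -326.92°F.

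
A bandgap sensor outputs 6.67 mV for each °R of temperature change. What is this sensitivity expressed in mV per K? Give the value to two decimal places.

Since only a temperature interval is involved, the additive offset between the scales drops out.
A change of 1 K is a change of 1.8°R, so per K the value is 6.67 × 1.8 = 12.01.

12.01 mV per K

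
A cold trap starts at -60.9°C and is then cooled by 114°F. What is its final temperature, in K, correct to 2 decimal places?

The 114°F change is an interval, so only the factor 5/9 applies: -114 × 5/9 = -63.3333°C.
Final Celsius temperature: -60.9000 - 63.3333 = -124.2333°C.
In kelvin: -124.2333 + 273.15 = 148.92 K.

148.92 K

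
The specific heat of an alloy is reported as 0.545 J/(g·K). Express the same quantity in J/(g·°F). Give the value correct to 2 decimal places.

0.30 J/(g·°F)

Since only a temperature interval is involved, the additive offset between the scales drops out.
A change of 1°F is a change of 5/9 K, so per °F the value is 0.545 × 5/9 = 0.30.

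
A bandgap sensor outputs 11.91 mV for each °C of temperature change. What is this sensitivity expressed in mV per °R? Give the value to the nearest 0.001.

6.617 mV per °R

The quantity depends on a temperature interval, so only the ratio of degree sizes applies; the offset between the scales is irrelevant.
A change of 1°R is a change of 5/9°C, so per °R the value is 11.91 × 5/9 = 6.617.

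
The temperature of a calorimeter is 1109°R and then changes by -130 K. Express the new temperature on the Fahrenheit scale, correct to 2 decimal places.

415.33°F

Initial temperature in Celsius: (1109 - 491.67) × 5/9 = 342.9611°C.
The 130 K change is an interval; Kelvin and Celsius degrees are the same size, so ΔC = -130°C.
Final Celsius temperature: 342.9611 - 130.0000 = 212.9611°C.
In Fahrenheit: 212.9611 × 1.8 + 32 = 415.33°F.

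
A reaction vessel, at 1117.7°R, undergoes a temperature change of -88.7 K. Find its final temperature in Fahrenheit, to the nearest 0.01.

498.37°F

Initial temperature in Celsius: (1117.7 - 491.67) × 5/9 = 347.7944°C.
The 88.7 K change is an interval; Kelvin and Celsius degrees are the same size, so ΔC = -88.7°C.
Final Celsius temperature: 347.7944 - 88.7000 = 259.0944°C.
In Fahrenheit: 259.0944 × 1.8 + 32 = 498.37°F.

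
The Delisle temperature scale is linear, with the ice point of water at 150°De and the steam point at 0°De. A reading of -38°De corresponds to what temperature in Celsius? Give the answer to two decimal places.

125.33°C

Linear interpolation between the fixed points: C = (-38 - 150) × 100 / (0 - 150) = 125.3333°C.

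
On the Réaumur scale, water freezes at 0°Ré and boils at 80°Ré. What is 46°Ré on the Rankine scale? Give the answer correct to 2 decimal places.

595.17°R

Linear interpolation between the fixed points: C = (46 - 0) × 100 / (80 - 0) = 57.5000°C.
Then 57.5000 × 1.8 + 491.67 = 595.17°R.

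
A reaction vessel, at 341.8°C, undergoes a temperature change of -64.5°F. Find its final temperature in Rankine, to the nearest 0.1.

1042.4°R

The 64.5°F change is an interval, so only the factor 5/9 applies: -64.5 × 5/9 = -35.8333°C.
Final Celsius temperature: 341.8000 - 35.8333 = 305.9667°C.
In Rankine: 305.9667 × 1.8 + 491.67 = 1042.4°R.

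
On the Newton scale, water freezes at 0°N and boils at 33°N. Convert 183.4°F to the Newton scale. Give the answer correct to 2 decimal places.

27.76°N

First in Celsius: (183.4 - 32) × 5/9 = 84.1111°C.
Linearly onto the Newton scale: 0 + (84.1111 / 100) × (33 - 0) = 27.76°N.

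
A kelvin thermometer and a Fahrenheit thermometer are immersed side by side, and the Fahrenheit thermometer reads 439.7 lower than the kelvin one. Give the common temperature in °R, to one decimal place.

Let x be the kelvin reading; then the Fahrenheit reading is 1.8·x - 459.67.
(1.8·x - 459.67) - x = -439.7  ⇒  (0.8)·x = 19.97  ⇒  x = 24.9625 K.
In Celsius: 24.9625 - 273.15 = -248.1875°C.
In Rankine: -248.1875 × 1.8 + 491.67 = 44.9°R.

44.9°R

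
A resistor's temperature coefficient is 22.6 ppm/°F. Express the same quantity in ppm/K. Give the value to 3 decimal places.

40.680 ppm/K

Since only a temperature interval is involved, the additive offset between the scales drops out.
A change of 1 K is a change of 1.8°F, so per K the value is 22.6 × 1.8 = 40.680.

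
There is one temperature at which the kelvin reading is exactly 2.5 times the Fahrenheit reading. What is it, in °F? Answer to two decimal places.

131.33°F

Let F be the Fahrenheit reading. The kelvin reading is K = 5/9·F + 255.372.
Require K = 2.5·F: 5/9·F + 255.372 = 2.5·F.
(-35/18)·F = -255.372  ⇒  F = 131.33.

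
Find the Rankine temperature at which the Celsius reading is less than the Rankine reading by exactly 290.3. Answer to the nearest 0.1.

Let R be the Rankine reading. The Celsius reading is C = 5/9·R - 273.15.
Require C - R = -290.3: (-4/9)·R - 273.15 = -290.3.
R = (-290.3 + 273.15) / (-4/9) = 38.6.

38.6°R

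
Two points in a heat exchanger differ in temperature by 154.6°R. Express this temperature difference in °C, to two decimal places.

85.89°C

An interval of 1°R corresponds to 5/9°C.
154.6 × 5/9 = 85.89.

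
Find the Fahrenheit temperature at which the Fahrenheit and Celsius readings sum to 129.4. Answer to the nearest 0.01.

94.61°F

Let F be the Fahrenheit reading. The Celsius reading is C = 5/9·F - 17.7778.
Require F + C = 129.4: (14/9)·F - 17.7778 = 129.4.
F = (129.4 + 17.7778) / (14/9) = 94.61.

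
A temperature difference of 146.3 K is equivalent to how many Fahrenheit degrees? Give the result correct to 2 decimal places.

263.34°F

An interval of 1 K corresponds to 1.8°F.
146.3 × 1.8 = 263.34.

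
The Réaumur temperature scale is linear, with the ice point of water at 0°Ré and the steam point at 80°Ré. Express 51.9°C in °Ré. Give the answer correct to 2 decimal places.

41.52°Ré

Linearly onto the Réaumur scale: 0 + (51.9000 / 100) × (80 - 0) = 41.52°Ré.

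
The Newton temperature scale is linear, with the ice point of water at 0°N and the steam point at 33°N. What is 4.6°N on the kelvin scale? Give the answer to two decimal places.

287.09 K

Linear interpolation between the fixed points: C = (4.6 - 0) × 100 / (33 - 0) = 13.9394°C.
Then 13.9394 + 273.15 = 287.09 K.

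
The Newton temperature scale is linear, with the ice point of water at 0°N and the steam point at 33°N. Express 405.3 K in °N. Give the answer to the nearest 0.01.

43.61°N

First in Celsius: 405.3 - 273.15 = 132.1500°C.
Linearly onto the Newton scale: 0 + (132.1500 / 100) × (33 - 0) = 43.61°N.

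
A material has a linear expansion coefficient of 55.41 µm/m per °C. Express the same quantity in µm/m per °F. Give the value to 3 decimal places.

30.783 µm/m per °F

Since only a temperature interval is involved, the additive offset between the scales drops out.
A change of 1°F is a change of 5/9°C, so per °F the value is 55.41 × 5/9 = 30.783.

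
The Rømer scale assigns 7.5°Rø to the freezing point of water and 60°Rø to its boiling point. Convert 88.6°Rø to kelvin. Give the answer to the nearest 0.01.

Linear interpolation between the fixed points: C = (88.6 - 7.5) × 100 / (60 - 7.5) = 154.4762°C.
Then 154.4762 + 273.15 = 427.63 K.

427.63 K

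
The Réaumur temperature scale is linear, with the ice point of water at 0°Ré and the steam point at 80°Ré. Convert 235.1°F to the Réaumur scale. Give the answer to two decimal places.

90.27°Ré

First in Celsius: (235.1 - 32) × 5/9 = 112.8333°C.
Linearly onto the Réaumur scale: 0 + (112.8333 / 100) × (80 - 0) = 90.27°Ré.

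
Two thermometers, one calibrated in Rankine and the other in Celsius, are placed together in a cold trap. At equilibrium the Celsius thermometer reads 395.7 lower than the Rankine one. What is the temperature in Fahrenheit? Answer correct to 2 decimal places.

Let x be the Rankine reading; then the Celsius reading is 5/9·x - 273.15.
(5/9·x - 273.15) - x = -395.7  ⇒  (-4/9)·x = -122.55  ⇒  x = 275.7375°R.
In Celsius: (275.7375 - 491.67) × 5/9 = -119.9625°C.
In Fahrenheit: -119.9625 × 1.8 + 32 = -183.93°F.

-183.93°F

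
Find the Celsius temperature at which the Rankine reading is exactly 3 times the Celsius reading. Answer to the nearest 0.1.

Let C be the Celsius reading. The Rankine reading is R = 1.8·C + 491.67.
Require R = 3·C: 1.8·C + 491.67 = 3·C.
(-1.2)·C = -491.67  ⇒  C = 409.7.

409.7°C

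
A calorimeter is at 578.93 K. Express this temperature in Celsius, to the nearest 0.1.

In Celsius: 578.93 - 273.15 = 305.7800°C.

305.8°C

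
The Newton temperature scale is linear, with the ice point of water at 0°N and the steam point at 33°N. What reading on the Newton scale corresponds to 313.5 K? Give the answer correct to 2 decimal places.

First in Celsius: 313.5 - 273.15 = 40.3500°C.
Linearly onto the Newton scale: 0 + (40.3500 / 100) × (33 - 0) = 13.32°N.

13.32°N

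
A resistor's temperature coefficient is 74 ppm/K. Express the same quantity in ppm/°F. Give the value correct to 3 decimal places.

41.111 ppm/°F

The quantity depends on a temperature interval, so only the ratio of degree sizes applies; the offset between the scales is irrelevant.
A change of 1°F is a change of 5/9 K, so per °F the value is 74 × 5/9 = 41.111.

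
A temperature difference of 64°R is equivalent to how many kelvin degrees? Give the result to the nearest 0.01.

For a temperature interval the offset drops out; only the factor 5/9 applies.
64 × 5/9 = 35.56.

35.56 K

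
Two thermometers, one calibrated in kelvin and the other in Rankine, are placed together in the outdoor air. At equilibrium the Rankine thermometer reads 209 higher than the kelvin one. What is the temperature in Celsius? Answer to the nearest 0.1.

-11.9°C

Let x be the kelvin reading; then the Rankine reading is 1.8·x.
(1.8·x) - x = 209  ⇒  (0.8)·x = 209  ⇒  x = 261.2500 K.
In Celsius: 261.25 - 273.15 = -11.9°C.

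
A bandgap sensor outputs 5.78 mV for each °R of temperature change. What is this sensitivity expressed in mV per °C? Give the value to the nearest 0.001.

Since only a temperature interval is involved, the additive offset between the scales drops out.
A change of 1°C is a change of 1.8°R, so per °C the value is 5.78 × 1.8 = 10.404.

10.404 mV per °C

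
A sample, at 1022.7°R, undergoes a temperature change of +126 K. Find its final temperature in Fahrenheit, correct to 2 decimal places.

Initial temperature in Celsius: (1022.7 - 491.67) × 5/9 = 295.0167°C.
The 126 K change is an interval; Kelvin and Celsius degrees are the same size, so ΔC = +126°C.
Final Celsius temperature: 295.0167 + 126.0000 = 421.0167°C.
In Fahrenheit: 421.0167 × 1.8 + 32 = 789.83°F.

789.83°F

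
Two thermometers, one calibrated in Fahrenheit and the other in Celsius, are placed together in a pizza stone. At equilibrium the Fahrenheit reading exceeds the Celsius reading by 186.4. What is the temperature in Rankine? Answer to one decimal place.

839.1°R

Let x be the Fahrenheit reading; then the Celsius reading is 5/9·x - 17.7778.
(5/9·x - 17.7778) - x = -186.4  ⇒  (-4/9)·x = -168.622  ⇒  x = 379.4000°F.
In Celsius: (379.4 - 32) × 5/9 = 193.0000°C.
In Rankine: 193.0000 × 1.8 + 491.67 = 839.1°R.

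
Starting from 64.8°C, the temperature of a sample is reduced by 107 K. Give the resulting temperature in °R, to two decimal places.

415.71°R

The 107 K change is an interval; Kelvin and Celsius degrees are the same size, so ΔC = -107°C.
Final Celsius temperature: 64.8000 - 107.0000 = -42.2000°C.
In Rankine: -42.2000 × 1.8 + 491.67 = 415.71°R.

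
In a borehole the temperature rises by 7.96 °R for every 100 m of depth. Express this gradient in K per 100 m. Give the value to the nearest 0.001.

Since only a temperature interval is involved, the additive offset between the scales drops out.
A change of 1°R is a change of 5/9 K, so 7.96 × 5/9 = 4.422.

4.422 K/100 m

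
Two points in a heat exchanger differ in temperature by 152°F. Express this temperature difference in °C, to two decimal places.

84.44°C

An interval of 1°F corresponds to 5/9°C.
152 × 5/9 = 84.44.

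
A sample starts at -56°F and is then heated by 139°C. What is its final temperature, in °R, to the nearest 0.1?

653.9°R

Initial temperature in Celsius: (-56 - 32) × 5/9 = -48.8889°C.
Final Celsius temperature: -48.8889 + 139.0000 = 90.1111°C.
In Rankine: 90.1111 × 1.8 + 491.67 = 653.9°R.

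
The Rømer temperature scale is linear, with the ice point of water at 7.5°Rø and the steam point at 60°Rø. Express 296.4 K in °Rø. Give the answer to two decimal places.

19.71°Rø

First in Celsius: 296.4 - 273.15 = 23.2500°C.
Linearly onto the Rømer scale: 7.5 + (23.2500 / 100) × (60 - 7.5) = 19.71°Rø.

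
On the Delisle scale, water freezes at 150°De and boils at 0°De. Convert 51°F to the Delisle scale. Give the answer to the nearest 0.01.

First in Celsius: (51 - 32) × 5/9 = 10.5556°C.
Linearly onto the Delisle scale: 150 + (10.5556 / 100) × (0 - 150) = 134.17°De.

134.17°De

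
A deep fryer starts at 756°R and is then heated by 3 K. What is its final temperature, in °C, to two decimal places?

Initial temperature in Celsius: (756 - 491.67) × 5/9 = 146.8500°C.
The 3 K change is an interval; Kelvin and Celsius degrees are the same size, so ΔC = +3°C.
Final Celsius temperature: 146.8500 + 3.0000 = 149.8500°C.

149.85°C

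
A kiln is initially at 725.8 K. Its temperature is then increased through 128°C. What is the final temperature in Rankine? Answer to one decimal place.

1536.8°R

Initial temperature in Celsius: 725.8 - 273.15 = 452.6500°C.
Final Celsius temperature: 452.6500 + 128.0000 = 580.6500°C.
In Rankine: 580.6500 × 1.8 + 491.67 = 1536.8°R.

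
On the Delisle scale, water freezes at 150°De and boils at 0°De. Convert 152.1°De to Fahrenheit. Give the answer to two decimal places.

29.48°F

Linear interpolation between the fixed points: C = (152.1 - 150) × 100 / (0 - 150) = -1.4000°C.
Then -1.4000 × 1.8 + 32 = 29.48°F.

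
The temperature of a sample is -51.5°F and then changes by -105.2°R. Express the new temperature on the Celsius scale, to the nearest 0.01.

Initial temperature in Celsius: (-51.5 - 32) × 5/9 = -46.3889°C.
The 105.2°R change is an interval, so only the factor 5/9 applies: -105.2 × 5/9 = -58.4444°C.
Final Celsius temperature: -46.3889 - 58.4444 = -104.8333°C.

-104.83°C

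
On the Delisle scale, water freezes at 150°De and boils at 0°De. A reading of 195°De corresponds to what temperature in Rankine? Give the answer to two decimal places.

Linear interpolation between the fixed points: C = (195 - 150) × 100 / (0 - 150) = -30.0000°C.
Then -30.0000 × 1.8 + 491.67 = 437.67°R.

437.67°R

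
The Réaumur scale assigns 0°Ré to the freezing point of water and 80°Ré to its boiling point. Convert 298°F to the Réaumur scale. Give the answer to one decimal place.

118.2°Ré

First in Celsius: (298 - 32) × 5/9 = 147.7778°C.
Linearly onto the Réaumur scale: 0 + (147.7778 / 100) × (80 - 0) = 118.2°Ré.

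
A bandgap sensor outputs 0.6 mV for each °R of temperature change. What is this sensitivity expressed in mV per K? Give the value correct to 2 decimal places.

The quantity depends on a temperature interval, so only the ratio of degree sizes applies; the offset between the scales is irrelevant.
A change of 1 K is a change of 1.8°R, so per K the value is 0.6 × 1.8 = 1.08.

1.08 mV per K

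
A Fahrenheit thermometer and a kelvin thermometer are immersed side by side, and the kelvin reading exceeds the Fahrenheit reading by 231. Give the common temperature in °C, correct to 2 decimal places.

Let x be the Fahrenheit reading; then the kelvin reading is 5/9·x + 255.372.
(5/9·x + 255.372) - x = 231  ⇒  (-4/9)·x = -24.3722  ⇒  x = 54.8375°F.
In Celsius: (54.8375 - 32) × 5/9 = 12.69°C.

12.69°C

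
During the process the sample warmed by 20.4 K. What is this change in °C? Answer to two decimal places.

Kelvin and Celsius degrees are the same size, so the interval is unchanged: 20.40.

20.40°C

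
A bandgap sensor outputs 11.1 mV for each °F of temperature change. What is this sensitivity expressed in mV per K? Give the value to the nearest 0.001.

The quantity depends on a temperature interval, so only the ratio of degree sizes applies; the offset between the scales is irrelevant.
A change of 1 K is a change of 1.8°F, so per K the value is 11.1 × 1.8 = 19.980.

19.980 mV per K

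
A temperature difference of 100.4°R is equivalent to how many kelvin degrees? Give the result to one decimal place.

55.8 K

An interval of 1°R corresponds to 5/9 K.
100.4 × 5/9 = 55.8.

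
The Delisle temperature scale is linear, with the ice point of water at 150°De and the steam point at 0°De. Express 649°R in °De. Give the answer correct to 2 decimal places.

18.89°De

First in Celsius: (649 - 491.67) × 5/9 = 87.4056°C.
Linearly onto the Delisle scale: 150 + (87.4056 / 100) × (0 - 150) = 18.89°De.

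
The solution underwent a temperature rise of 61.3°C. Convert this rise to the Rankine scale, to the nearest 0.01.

For a temperature interval the offset drops out; only the factor 1.8 applies.
61.3 × 1.8 = 110.34.

110.34°R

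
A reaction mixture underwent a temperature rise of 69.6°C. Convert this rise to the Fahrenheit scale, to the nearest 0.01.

125.28°F

For a temperature interval the offset drops out; only the factor 1.8 applies.
69.6 × 1.8 = 125.28.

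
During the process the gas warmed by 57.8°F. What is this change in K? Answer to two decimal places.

An interval of 1°F corresponds to 5/9 K.
57.8 × 5/9 = 32.11.

32.11 K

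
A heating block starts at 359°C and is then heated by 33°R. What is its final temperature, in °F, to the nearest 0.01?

711.20°F

The 33°R change is an interval, so only the factor 5/9 applies: +33 × 5/9 = +18.3333°C.
Final Celsius temperature: 359.0000 + 18.3333 = 377.3333°C.
In Fahrenheit: 377.3333 × 1.8 + 32 = 711.20°F.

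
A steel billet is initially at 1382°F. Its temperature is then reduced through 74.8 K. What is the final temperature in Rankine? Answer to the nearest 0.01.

Initial temperature in Celsius: (1382 - 32) × 5/9 = 750.0000°C.
The 74.8 K change is an interval; Kelvin and Celsius degrees are the same size, so ΔC = -74.8°C.
Final Celsius temperature: 750.0000 - 74.8000 = 675.2000°C.
In Rankine: 675.2000 × 1.8 + 491.67 = 1707.03°R.

1707.03°R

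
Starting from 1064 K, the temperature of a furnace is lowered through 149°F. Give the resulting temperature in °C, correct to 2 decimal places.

Initial temperature in Celsius: 1064 - 273.15 = 790.8500°C.
The 149°F change is an interval, so only the factor 5/9 applies: -149 × 5/9 = -82.7778°C.
Final Celsius temperature: 790.8500 - 82.7778 = 708.0722°C.

708.07°C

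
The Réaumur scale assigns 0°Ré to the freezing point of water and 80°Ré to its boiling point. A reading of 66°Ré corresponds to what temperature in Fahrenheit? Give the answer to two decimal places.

Linear interpolation between the fixed points: C = (66 - 0) × 100 / (80 - 0) = 82.5000°C.
Then 82.5000 × 1.8 + 32 = 180.50°F.

180.50°F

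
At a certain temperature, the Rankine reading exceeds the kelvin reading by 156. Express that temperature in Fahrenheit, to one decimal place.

-108.7°F

Let x be the Rankine reading; then the kelvin reading is 5/9·x.
(5/9·x) - x = -156  ⇒  (-4/9)·x = -156  ⇒  x = 351.0000°R.
In Celsius: (351 - 491.67) × 5/9 = -78.1500°C.
In Fahrenheit: -78.1500 × 1.8 + 32 = -108.7°F.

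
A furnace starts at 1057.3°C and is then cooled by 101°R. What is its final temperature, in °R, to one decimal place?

2293.8°R

The 101°R change is an interval, so only the factor 5/9 applies: -101 × 5/9 = -56.1111°C.
Final Celsius temperature: 1057.3000 - 56.1111 = 1001.1889°C.
In Rankine: 1001.1889 × 1.8 + 491.67 = 2293.8°R.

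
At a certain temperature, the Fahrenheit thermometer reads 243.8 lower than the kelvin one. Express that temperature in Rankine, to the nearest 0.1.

485.7°R

Let x be the kelvin reading; then the Fahrenheit reading is 1.8·x - 459.67.
(1.8·x - 459.67) - x = -243.8  ⇒  (0.8)·x = 215.87  ⇒  x = 269.8375 K.
In Celsius: 269.8375 - 273.15 = -3.3125°C.
In Rankine: -3.3125 × 1.8 + 491.67 = 485.7°R.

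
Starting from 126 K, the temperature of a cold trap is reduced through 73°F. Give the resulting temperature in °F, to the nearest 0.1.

-305.9°F

Initial temperature in Celsius: 126 - 273.15 = -147.1500°C.
The 73°F change is an interval, so only the factor 5/9 applies: -73 × 5/9 = -40.5556°C.
Final Celsius temperature: -147.1500 - 40.5556 = -187.7056°C.
In Fahrenheit: -187.7056 × 1.8 + 32 = -305.9°F.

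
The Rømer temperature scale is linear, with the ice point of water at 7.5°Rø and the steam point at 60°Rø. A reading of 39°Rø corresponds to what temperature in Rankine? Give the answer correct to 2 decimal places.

599.67°R

Linear interpolation between the fixed points: C = (39 - 7.5) × 100 / (60 - 7.5) = 60.0000°C.
Then 60.0000 × 1.8 + 491.67 = 599.67°R.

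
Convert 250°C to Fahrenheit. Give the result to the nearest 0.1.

In Fahrenheit: 250.0000 × 1.8 + 32 = 482.0°F.

482.0°F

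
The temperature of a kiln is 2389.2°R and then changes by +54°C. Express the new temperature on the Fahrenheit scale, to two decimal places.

Initial temperature in Celsius: (2389.2 - 491.67) × 5/9 = 1054.1833°C.
Final Celsius temperature: 1054.1833 + 54.0000 = 1108.1833°C.
In Fahrenheit: 1108.1833 × 1.8 + 32 = 2026.73°F.

2026.73°F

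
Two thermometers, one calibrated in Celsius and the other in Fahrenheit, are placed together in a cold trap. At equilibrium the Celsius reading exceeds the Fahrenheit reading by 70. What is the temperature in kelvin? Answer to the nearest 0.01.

Let x be the Celsius reading; then the Fahrenheit reading is 1.8·x + 32.
(1.8·x + 32) - x = -70  ⇒  (0.8)·x = -102  ⇒  x = -127.5000°C.
In kelvin: -127.5000 + 273.15 = 145.65 K.

145.65 K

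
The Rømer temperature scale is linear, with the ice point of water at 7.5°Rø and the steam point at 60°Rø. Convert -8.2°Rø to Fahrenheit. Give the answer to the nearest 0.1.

Linear interpolation between the fixed points: C = (-8.2 - 7.5) × 100 / (60 - 7.5) = -29.9048°C.
Then -29.9048 × 1.8 + 32 = -21.8°F.

-21.8°F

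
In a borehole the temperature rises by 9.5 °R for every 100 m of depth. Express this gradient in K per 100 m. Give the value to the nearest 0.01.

5.28 K/100 m

The quantity depends on a temperature interval, so only the ratio of degree sizes applies; the offset between the scales is irrelevant.
A change of 1°R is a change of 5/9 K, so 9.5 × 5/9 = 5.28.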